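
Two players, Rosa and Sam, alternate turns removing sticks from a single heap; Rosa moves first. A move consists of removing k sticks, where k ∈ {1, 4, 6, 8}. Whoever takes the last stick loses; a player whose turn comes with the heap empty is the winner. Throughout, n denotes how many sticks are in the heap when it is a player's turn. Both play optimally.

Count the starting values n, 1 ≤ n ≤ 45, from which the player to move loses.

Compute win/loss labels from the base case upward. A position with no move is W. Any other position is W if it can reach an L in one move, else L.
n=0: no move; the opponent has just taken the last stick and therefore loses → W
n=1: only reaches 0(W), which is W → L
n=2: reaches L-position 1 → W
n=3: only reaches 2(W), which is W → L
n=4: reaches L-position 3 → W
n=5: reaches L-position 1 → W
n=6: only reaches 5(W), 2(W), 0(W), all W → L
n=7: reaches L-position 6 → W
n=8: only reaches 7(W), 4(W), 2(W), 0(W), all W → L
n=9: reaches L-position 8 → W
n=10: reaches L-position 6 → W
n=11: reaches L-position 3 → W
n=12: reaches L-position 8 → W
n=13: only reaches 12(W), 9(W), 7(W), 5(W), all W → L
n=14: reaches L-position 13 → W
n=15: only reaches 14(W), 11(W), 9(W), 7(W), all W → L
n=16: reaches L-position 15 → W
n=17: reaches L-position 13 → W
n=18: only reaches 17(W), 14(W), 12(W), 10(W), all W → L
n=19: reaches L-position 18 → W
n=20: only reaches 19(W), 16(W), 14(W), 12(W), all W → L
n=21: reaches L-position 20 → W
n=22: reaches L-position 18 → W
n=23: reaches L-position 15 → W
n=24: reaches L-position 20 → W
n=25: only reaches 24(W), 21(W), 19(W), 17(W), all W → L
n=26: reaches L-position 25 → W
n=27: only reaches 26(W), 23(W), 21(W), 19(W), all W → L
n=28: reaches L-position 27 → W
n=29: reaches L-position 25 → W
n=30: only reaches 29(W), 26(W), 24(W), 22(W), all W → L
n=31: reaches L-position 30 → W
n=32: only reaches 31(W), 28(W), 26(W), 24(W), all W → L
n=33: reaches L-position 32 → W
n=34: reaches L-position 30 → W
n=35: reaches L-position 27 → W
n=36: reaches L-position 32 → W
n=37: only reaches 36(W), 33(W), 31(W), 29(W), all W → L
n=38: reaches L-position 37 → W
n=39: only reaches 38(W), 35(W), 33(W), 31(W), all W → L
n=40: reaches L-position 39 → W
n=41: reaches L-position 37 → W
n=42: only reaches 41(W), 38(W), 36(W), 34(W), all W → L
n=43: reaches L-position 42 → W
n=44: only reaches 43(W), 40(W), 38(W), 36(W), all W → L
n=45: reaches L-position 44 → W
L entries with 1 ≤ n ≤ 45 (the range starts at n=1): n = 1, 3, 6, 8, 13, 15, 18, 20, 25, 27, 30, 32, 37, 39, 42, 44; that makes 16.

16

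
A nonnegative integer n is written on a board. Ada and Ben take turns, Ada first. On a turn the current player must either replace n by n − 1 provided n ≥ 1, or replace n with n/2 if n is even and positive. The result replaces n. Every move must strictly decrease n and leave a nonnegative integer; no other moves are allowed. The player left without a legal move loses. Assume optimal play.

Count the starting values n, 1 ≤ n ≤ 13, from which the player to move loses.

6

Classify positions by backward induction: terminal positions (no move available) are L. From any other position, the mover wins iff some move reaches an L.
n=0: no move → L
n=1: W (go to 0, an L position)
n=2: L (sole option 1(W) is W)
n=3: W (go to 2, an L position)
n=4: W (go to 2, an L position)
n=5: L (sole option 4(W) is W)
n=6: W (go to 5, an L position)
n=7: L (sole option 6(W) is W)
n=8: W (go to 7, an L position)
n=9: L (sole option 8(W) is W)
n=10: W (go to 5, an L position)
n=11: L (sole option 10(W) is W)
n=12: W (go to 11, an L position)
n=13: L (sole option 12(W) is W)
L entries with 1 ≤ n ≤ 13 (n=0 is outside the asked range and is not counted): n = 2, 5, 7, 9, 11, 13; that makes 6.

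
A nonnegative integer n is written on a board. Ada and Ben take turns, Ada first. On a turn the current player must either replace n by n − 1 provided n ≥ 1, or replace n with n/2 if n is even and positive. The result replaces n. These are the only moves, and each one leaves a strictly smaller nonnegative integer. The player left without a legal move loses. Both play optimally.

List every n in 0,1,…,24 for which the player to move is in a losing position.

0, 2, 5, 7, 9, 11, 13, 15, 17, 19, 21, 23

Use the standard recursion: the mover loses at a terminal position; elsewhere, the mover wins exactly when some move hands the opponent an L position.
n=0: no move → L
n=1: reaches L-position 0 → W
n=2: only reaches 1(W), which is W → L
n=3: reaches L-position 2 → W
n=4: reaches L-position 2 → W
n=5: only reaches 4(W), which is W → L
n=6: reaches L-position 5 → W
n=7: only reaches 6(W), which is W → L
n=8: reaches L-position 7 → W
n=9: only reaches 8(W), which is W → L
n=10: reaches L-position 5 → W
n=11: only reaches 10(W), which is W → L
n=12: reaches L-position 11 → W
n=13: only reaches 12(W), which is W → L
n=14: reaches L-position 7 → W
n=15: only reaches 14(W), which is W → L
n=16: reaches L-position 15 → W
n=17: only reaches 16(W), which is W → L
n=18: reaches L-position 9 → W
n=19: only reaches 18(W), which is W → L
n=20: reaches L-position 19 → W
n=21: only reaches 20(W), which is W → L
n=22: reaches L-position 11 → W
n=23: only reaches 22(W), which is W → L
n=24: reaches L-position 23 → W
Reading off the rows marked L gives the requested list; there are 12 such values of n.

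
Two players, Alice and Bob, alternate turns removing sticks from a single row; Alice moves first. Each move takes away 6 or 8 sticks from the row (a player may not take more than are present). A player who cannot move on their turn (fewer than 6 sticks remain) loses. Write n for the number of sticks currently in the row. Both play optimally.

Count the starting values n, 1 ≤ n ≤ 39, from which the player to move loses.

17

Positions with no move are L. A position that does have a move is losing for the player to move precisely when every available move leads to a winning position for the opponent. Fill in the labels:
n=0: no move → L
n=1: no move → L
n=2: no move → L
n=3: no move → L
n=4: no move → L
n=5: no move → L
n=6: reaches L-position 0 → W
n=7: reaches L-position 1 → W
n=8: reaches L-position 2 → W
n=9: reaches L-position 3 → W
n=10: reaches L-position 4 → W
n=11: reaches L-position 5 → W
n=12: reaches L-position 4 → W
n=13: reaches L-position 5 → W
n=14: only reaches 8(W), 6(W), all W → L
n=15: only reaches 9(W), 7(W), all W → L
n=16: only reaches 10(W), 8(W), all W → L
n=17: only reaches 11(W), 9(W), all W → L
n=18: only reaches 12(W), 10(W), all W → L
n=19: only reaches 13(W), 11(W), all W → L
n=20: reaches L-position 14 → W
n=21: reaches L-position 15 → W
n=22: reaches L-position 16 → W
n=23: reaches L-position 17 → W
n=24: reaches L-position 18 → W
n=25: reaches L-position 19 → W
n=26: reaches L-position 18 → W
n=27: reaches L-position 19 → W
n=28: only reaches 22(W), 20(W), all W → L
n=29: only reaches 23(W), 21(W), all W → L
n=30: only reaches 24(W), 22(W), all W → L
n=31: only reaches 25(W), 23(W), all W → L
n=32: only reaches 26(W), 24(W), all W → L
n=33: only reaches 27(W), 25(W), all W → L
n=34: reaches L-position 28 → W
n=35: reaches L-position 29 → W
n=36: reaches L-position 30 → W
n=37: reaches L-position 31 → W
n=38: reaches L-position 32 → W
n=39: reaches L-position 33 → W
L entries with 1 ≤ n ≤ 39 (n=0 is outside the asked range and is not counted): n = 1, 2, 3, 4, 5, 14, 15, 16, 17, 18, 19, 28, 29, 30, 31, 32, 33; that makes 17.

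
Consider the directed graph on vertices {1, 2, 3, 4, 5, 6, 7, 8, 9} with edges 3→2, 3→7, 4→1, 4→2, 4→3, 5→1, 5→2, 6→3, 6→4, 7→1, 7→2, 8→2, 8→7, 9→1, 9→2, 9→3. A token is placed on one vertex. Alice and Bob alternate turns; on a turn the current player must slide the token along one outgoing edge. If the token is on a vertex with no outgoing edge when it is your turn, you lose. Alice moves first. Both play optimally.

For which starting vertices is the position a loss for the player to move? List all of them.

1, 2, 6

Use the standard recursion: the mover loses at a terminal position; elsewhere, the mover wins exactly when some move hands the opponent an L position.
Every edge goes from a vertex to one that appears earlier in the order 1, 2, 5, 7, 3, 4, 8, 6, 9, so processing vertices in that order labels each vertex after all of its successors.
1: no outgoing edge → L
2: no outgoing edge → L
5: →2(L), so W
7: →2(L), so W
3: →2(L), so W
4: →2(L), so W
8: →2(L), so W
6: →4(W), 3(W) — all W, so L
9: →2(L), so W
Reading off the rows marked L gives the requested list; there are 3 such vertices.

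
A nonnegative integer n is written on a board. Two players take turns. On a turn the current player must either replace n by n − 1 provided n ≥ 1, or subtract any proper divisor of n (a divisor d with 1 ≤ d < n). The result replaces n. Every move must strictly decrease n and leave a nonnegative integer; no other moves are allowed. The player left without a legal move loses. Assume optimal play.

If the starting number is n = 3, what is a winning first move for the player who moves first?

Move to 2.

Label each position W (a win for the player to move) or L (a loss). A position with no legal move is L; any other position is W exactly when some move reaches an L, and L when every move reaches a W.
n=0: no move → L
n=1: W (go to 0, an L position)
n=2: L (sole option 1(W) is W)
n=3: W (go to 2, an L position)
From 3, the L positions reachable in one move are: 2.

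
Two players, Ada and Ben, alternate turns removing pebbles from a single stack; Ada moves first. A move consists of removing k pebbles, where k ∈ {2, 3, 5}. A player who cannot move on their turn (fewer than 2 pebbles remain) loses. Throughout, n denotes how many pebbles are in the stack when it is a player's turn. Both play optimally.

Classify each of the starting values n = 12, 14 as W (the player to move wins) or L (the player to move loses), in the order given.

12: W, 14: L

Work bottom-up. With no move the player to move loses. Otherwise the position is W if at least one move leads to an L position for the opponent, and L if every move leads to a W.
n=0: no move → L
n=1: no move → L
n=2: reaches L-position 0 → W
n=3: reaches L-position 1 → W
n=4: reaches L-position 1 → W
n=5: reaches L-position 0 → W
n=6: reaches L-position 1 → W
n=7: only reaches 5(W), 4(W), 2(W), all W → L
n=8: only reaches 6(W), 5(W), 3(W), all W → L
n=9: reaches L-position 7 → W
n=10: reaches L-position 8 → W
n=11: reaches L-position 8 → W
n=12: reaches L-position 7 → W
n=13: reaches L-position 8 → W
n=14: only reaches 12(W), 11(W), 9(W), all W → L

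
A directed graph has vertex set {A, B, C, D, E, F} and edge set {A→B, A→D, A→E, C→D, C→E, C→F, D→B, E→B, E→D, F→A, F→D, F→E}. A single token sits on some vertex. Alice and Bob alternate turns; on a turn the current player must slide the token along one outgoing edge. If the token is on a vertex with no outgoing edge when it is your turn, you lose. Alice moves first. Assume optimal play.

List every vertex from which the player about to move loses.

B, F

Use the standard recursion: the mover loses at a terminal position; elsewhere, the mover wins exactly when some move hands the opponent an L position.
Every edge goes from a vertex to one that appears earlier in the order B, D, E, A, F, C, so processing vertices in that order labels each vertex after all of its successors.
B: no outgoing edge → L
D: W (go to B, an L position)
E: W (go to B, an L position)
A: W (go to B, an L position)
F: L (options A(W), E(W), D(W) are all W)
C: W (go to F, an L position)
The losing starting vertices are exactly the entries labelled L in this table (2 of them).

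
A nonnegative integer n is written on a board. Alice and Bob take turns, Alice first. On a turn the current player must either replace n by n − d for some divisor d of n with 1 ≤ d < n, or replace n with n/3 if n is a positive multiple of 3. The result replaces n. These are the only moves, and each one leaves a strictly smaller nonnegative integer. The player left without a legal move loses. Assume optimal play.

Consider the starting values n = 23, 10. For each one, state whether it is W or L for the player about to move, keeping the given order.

Use the standard recursion: the mover loses at a terminal position; elsewhere, the mover wins exactly when some move hands the opponent an L position.
n=0: no move → L
n=1: no move → L
n=2: can move to 1, which is L ⇒ W
n=3: can move to 1, which is L ⇒ W
n=4: moves to 2(W), 3(W); every one is W ⇒ L
n=5: can move to 4, which is L ⇒ W
n=6: can move to 4, which is L ⇒ W
n=7: the only move is to 6(W), a W ⇒ L
n=8: can move to 4, which is L ⇒ W
n=9: moves to 3(W), 6(W), 8(W); every one is W ⇒ L
n=10: can move to 9, which is L ⇒ W
n=11: the only move is to 10(W), a W ⇒ L
n=12: can move to 4, which is L ⇒ W
n=13: the only move is to 12(W), a W ⇒ L
n=14: can move to 7, which is L ⇒ W
n=15: moves to 5(W), 10(W), 12(W), 14(W); every one is W ⇒ L
n=16: can move to 15, which is L ⇒ W
n=17: the only move is to 16(W), a W ⇒ L
n=18: can move to 9, which is L ⇒ W
n=19: the only move is to 18(W), a W ⇒ L
n=20: can move to 15, which is L ⇒ W
n=21: can move to 7, which is L ⇒ W
n=22: can move to 11, which is L ⇒ W
n=23: the only move is to 22(W), a W ⇒ L

23: L, 10: W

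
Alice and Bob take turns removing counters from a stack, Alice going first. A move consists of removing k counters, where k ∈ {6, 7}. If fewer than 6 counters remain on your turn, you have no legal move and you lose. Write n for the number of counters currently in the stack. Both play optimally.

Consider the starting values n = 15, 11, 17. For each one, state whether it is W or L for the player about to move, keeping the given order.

15: L, 11: W, 17: L

Label each position W (a win for the player to move) or L (a loss). A position with no legal move is L; any other position is W exactly when some move reaches an L, and L when every move reaches a W.
n=0: no move → L
n=1: no move → L
n=2: no move → L
n=3: no move → L
n=4: no move → L
n=5: no move → L
n=6: →0(L), so W
n=7: →1(L), so W
n=8: →2(L), so W
n=9: →3(L), so W
n=10: →4(L), so W
n=11: →5(L), so W
n=12: →5(L), so W
n=13: →7(W), 6(W) — all W, so L
n=14: →8(W), 7(W) — all W, so L
n=15: →9(W), 8(W) — all W, so L
n=16: →10(W), 9(W) — all W, so L
n=17: →11(W), 10(W) — all W, so L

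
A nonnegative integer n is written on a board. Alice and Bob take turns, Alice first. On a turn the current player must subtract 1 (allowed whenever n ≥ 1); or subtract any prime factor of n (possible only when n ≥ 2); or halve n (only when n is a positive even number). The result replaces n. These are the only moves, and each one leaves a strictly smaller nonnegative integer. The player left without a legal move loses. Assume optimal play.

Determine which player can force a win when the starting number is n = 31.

Use the standard recursion: the mover loses at a terminal position; elsewhere, the mover wins exactly when some move hands the opponent an L position.
n=0: no move → L
n=1: reaches L-position 0 → W
n=2: reaches L-position 0 → W
n=3: reaches L-position 0 → W
n=4: only reaches 2(W), 3(W), all W → L
n=5: reaches L-position 0 → W
n=6: reaches L-position 4 → W
n=7: reaches L-position 0 → W
n=8: reaches L-position 4 → W
n=9: only reaches 6(W), 8(W), all W → L
n=10: reaches L-position 9 → W
n=11: reaches L-position 0 → W
n=12: reaches L-position 9 → W
n=13: reaches L-position 0 → W
n=14: only reaches 7(W), 12(W), 13(W), all W → L
n=15: reaches L-position 14 → W
n=16: reaches L-position 14 → W
n=17: reaches L-position 0 → W
n=18: reaches L-position 9 → W
n=19: reaches L-position 0 → W
n=20: only reaches 10(W), 15(W), 18(W), 19(W), all W → L
n=21: reaches L-position 14 → W
n=22: reaches L-position 20 → W
n=23: reaches L-position 0 → W
n=24: only reaches 12(W), 21(W), 22(W), 23(W), all W → L
n=25: reaches L-position 20 → W
n=26: reaches L-position 24 → W
n=27: reaches L-position 24 → W
n=28: reaches L-position 14 → W
n=29: reaches L-position 0 → W
n=30: only reaches 15(W), 25(W), 27(W), 28(W), 29(W), all W → L
n=31: reaches L-position 0 → W
From 31 Alice can move to 0, reaching an L position.

Alice wins.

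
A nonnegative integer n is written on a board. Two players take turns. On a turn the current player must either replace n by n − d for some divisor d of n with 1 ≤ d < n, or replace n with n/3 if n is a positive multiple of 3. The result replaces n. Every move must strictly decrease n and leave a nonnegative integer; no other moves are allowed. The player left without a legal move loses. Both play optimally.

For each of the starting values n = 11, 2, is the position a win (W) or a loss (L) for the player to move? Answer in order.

11: L, 2: W

Work bottom-up. With no move the player to move loses. Otherwise the position is W if at least one move leads to an L position for the opponent, and L if every move leads to a W.
n=0: no move → L
n=1: no move → L
n=2: reaches L-position 1 → W
n=3: reaches L-position 1 → W
n=4: only reaches 2(W), 3(W), all W → L
n=5: reaches L-position 4 → W
n=6: reaches L-position 4 → W
n=7: only reaches 6(W), which is W → L
n=8: reaches L-position 4 → W
n=9: only reaches 3(W), 6(W), 8(W), all W → L
n=10: reaches L-position 9 → W
n=11: only reaches 10(W), which is W → L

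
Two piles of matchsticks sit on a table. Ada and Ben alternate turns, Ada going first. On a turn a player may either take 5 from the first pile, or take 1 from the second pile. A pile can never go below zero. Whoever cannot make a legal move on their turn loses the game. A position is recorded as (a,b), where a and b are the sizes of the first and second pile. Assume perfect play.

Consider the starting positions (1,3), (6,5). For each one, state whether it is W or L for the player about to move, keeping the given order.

Build the W/L table. Terminal = L. A non-terminal position is W if it has a move to some L; otherwise it is L.
No move ever increases a pile, so every position that can arise here has a ≤ 6 and b ≤ 5; it is enough to label the cells with 0 ≤ a ≤ 6 and 0 ≤ b ≤ 5.
Every move lowers a or b (never raises either), so fill the grid row by row in increasing a, and left to right within a row: each cell's successors are then already labelled.
      b=0  b=1  b=2  b=3  b=4  b=5
a=0:    L    W    L    W    L    W
a=1:    L    W    L    W    L    W
a=2:    L    W    L    W    L    W
a=3:    L    W    L    W    L    W
a=4:    L    W    L    W    L    W
a=5:    W    L    W    L    W    L
a=6:    W    L    W    L    W    L
Cells with no legal move (terminal, hence L): (0,0), (1,0), (2,0), (3,0), (4,0).
The remaining L cells, each justified by listing all of its moves:
(0,2): →(0,1)(W) only, which is W, so L
(0,4): →(0,3)(W) only, which is W, so L
(1,2): →(1,1)(W) only, which is W, so L
(1,4): →(1,3)(W) only, which is W, so L
(2,2): →(2,1)(W) only, which is W, so L
(2,4): →(2,3)(W) only, which is W, so L
(3,2): →(3,1)(W) only, which is W, so L
(3,4): →(3,3)(W) only, which is W, so L
(4,2): →(4,1)(W) only, which is W, so L
(4,4): →(4,3)(W) only, which is W, so L
(5,1): →(0,1)(W), (5,0)(W) — all W, so L
(5,3): →(0,3)(W), (5,2)(W) — all W, so L
(5,5): →(0,5)(W), (5,4)(W) — all W, so L
(6,1): →(1,1)(W), (6,0)(W) — all W, so L
(6,3): →(1,3)(W), (6,2)(W) — all W, so L
(6,5): →(1,5)(W), (6,4)(W) — all W, so L
Every other cell has at least one move into one of the L cells above, so it is W.
(1,3): the move to (1,2) reaches an L cell, so W
(6,5): one of the L cells justified above, so L

(1,3): W, (6,5): L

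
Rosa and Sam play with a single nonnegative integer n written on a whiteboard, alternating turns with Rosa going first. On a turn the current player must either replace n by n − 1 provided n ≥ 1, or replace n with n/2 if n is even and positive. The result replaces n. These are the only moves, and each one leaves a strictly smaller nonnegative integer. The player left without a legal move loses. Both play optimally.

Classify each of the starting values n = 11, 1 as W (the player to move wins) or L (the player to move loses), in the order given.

Build the W/L table. Terminal = L. A non-terminal position is W if it has a move to some L; otherwise it is L.
n=0: no move → L
n=1: can move to 0, which is L ⇒ W
n=2: the only move is to 1(W), a W ⇒ L
n=3: can move to 2, which is L ⇒ W
n=4: can move to 2, which is L ⇒ W
n=5: the only move is to 4(W), a W ⇒ L
n=6: can move to 5, which is L ⇒ W
n=7: the only move is to 6(W), a W ⇒ L
n=8: can move to 7, which is L ⇒ W
n=9: the only move is to 8(W), a W ⇒ L
n=10: can move to 5, which is L ⇒ W
n=11: the only move is to 10(W), a W ⇒ L

11: L, 1: W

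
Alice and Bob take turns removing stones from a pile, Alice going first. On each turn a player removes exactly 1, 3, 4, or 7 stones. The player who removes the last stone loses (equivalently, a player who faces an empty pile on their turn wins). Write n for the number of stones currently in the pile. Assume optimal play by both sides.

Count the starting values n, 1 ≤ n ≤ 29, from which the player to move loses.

Use the standard recursion: the mover wins at a terminal position; elsewhere, the mover wins exactly when some move hands the opponent an L position.
n=0: no move; the opponent has just taken the last stone and therefore loses → W
n=1: the only move is to 0(W), a W ⇒ L
n=2: can move to 1, which is L ⇒ W
n=3: moves to 2(W), 0(W); every one is W ⇒ L
n=4: can move to 3, which is L ⇒ W
n=5: can move to 1, which is L ⇒ W
n=6: can move to 3, which is L ⇒ W
n=7: can move to 3, which is L ⇒ W
n=8: can move to 1, which is L ⇒ W
n=9: moves to 8(W), 6(W), 5(W), 2(W); every one is W ⇒ L
n=10: can move to 9, which is L ⇒ W
n=11: moves to 10(W), 8(W), 7(W), 4(W); every one is W ⇒ L
n=12: can move to 11, which is L ⇒ W
n=13: can move to 9, which is L ⇒ W
n=14: can move to 11, which is L ⇒ W
n=15: can move to 11, which is L ⇒ W
n=16: can move to 9, which is L ⇒ W
n=17: moves to 16(W), 14(W), 13(W), 10(W); every one is W ⇒ L
n=18: can move to 17, which is L ⇒ W
n=19: moves to 18(W), 16(W), 15(W), 12(W); every one is W ⇒ L
n=20: can move to 19, which is L ⇒ W
n=21: can move to 17, which is L ⇒ W
n=22: can move to 19, which is L ⇒ W
n=23: can move to 19, which is L ⇒ W
n=24: can move to 17, which is L ⇒ W
n=25: moves to 24(W), 22(W), 21(W), 18(W); every one is W ⇒ L
n=26: can move to 25, which is L ⇒ W
n=27: moves to 26(W), 24(W), 23(W), 20(W); every one is W ⇒ L
n=28: can move to 27, which is L ⇒ W
n=29: can move to 25, which is L ⇒ W
L entries with 1 ≤ n ≤ 29 (the range starts at n=1): n = 1, 3, 9, 11, 17, 19, 25, 27; that makes 8.

8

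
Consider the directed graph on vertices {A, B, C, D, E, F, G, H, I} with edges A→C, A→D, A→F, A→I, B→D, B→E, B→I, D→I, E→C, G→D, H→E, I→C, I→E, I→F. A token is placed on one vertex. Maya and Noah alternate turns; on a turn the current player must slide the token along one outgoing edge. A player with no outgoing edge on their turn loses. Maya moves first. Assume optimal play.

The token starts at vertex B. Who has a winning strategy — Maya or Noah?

Maya wins.

Compute win/loss labels from the base case upward. A position with no move is L. Any other position is W if it can reach an L in one move, else L.
Every edge goes from a vertex to one that appears earlier in the order F, C, E, I, D, A, H, B, G, so processing vertices in that order labels each vertex after all of its successors.
F: no outgoing edge → L
C: no outgoing edge → L
E: reaches L-position C → W
I: reaches L-position C → W
D: only reaches I(W), which is W → L
A: reaches L-position D → W
H: only reaches E(W), which is W → L
B: reaches L-position D → W
G: reaches L-position D → W
The starting position B is W: Maya should move to D, handing over an L position.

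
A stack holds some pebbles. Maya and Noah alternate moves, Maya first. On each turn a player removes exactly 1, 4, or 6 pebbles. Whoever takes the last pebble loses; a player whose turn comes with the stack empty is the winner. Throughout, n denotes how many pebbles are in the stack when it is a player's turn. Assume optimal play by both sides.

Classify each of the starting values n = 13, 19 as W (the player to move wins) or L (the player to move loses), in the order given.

13: L, 19: W

Compute win/loss labels from the base case upward. A position with no move is W. Any other position is W if it can reach an L in one move, else L.
n=0: no move; the opponent has just taken the last pebble and therefore loses → W
n=1: only reaches 0(W), which is W → L
n=2: reaches L-position 1 → W
n=3: only reaches 2(W), which is W → L
n=4: reaches L-position 3 → W
n=5: reaches L-position 1 → W
n=6: only reaches 5(W), 2(W), 0(W), all W → L
n=7: reaches L-position 6 → W
n=8: only reaches 7(W), 4(W), 2(W), all W → L
n=9: reaches L-position 8 → W
n=10: reaches L-position 6 → W
n=11: only reaches 10(W), 7(W), 5(W), all W → L
n=12: reaches L-position 11 → W
n=13: only reaches 12(W), 9(W), 7(W), all W → L
n=14: reaches L-position 13 → W
n=15: reaches L-position 11 → W
n=16: only reaches 15(W), 12(W), 10(W), all W → L
n=17: reaches L-position 16 → W
n=18: only reaches 17(W), 14(W), 12(W), all W → L
n=19: reaches L-position 18 → W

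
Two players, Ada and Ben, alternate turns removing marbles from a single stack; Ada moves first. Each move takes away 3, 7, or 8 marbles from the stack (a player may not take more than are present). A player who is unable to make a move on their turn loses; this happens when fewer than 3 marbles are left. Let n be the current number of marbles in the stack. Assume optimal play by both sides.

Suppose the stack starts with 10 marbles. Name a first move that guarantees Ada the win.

Remove 8, leaving 2.

Compute win/loss labels from the base case upward. A position with no move is L. Any other position is W if it can reach an L in one move, else L.
n=0: no move → L
n=1: no move → L
n=2: no move → L
n=3: can move to 0, which is L ⇒ W
n=4: can move to 1, which is L ⇒ W
n=5: can move to 2, which is L ⇒ W
n=6: the only move is to 3(W), a W ⇒ L
n=7: can move to 0, which is L ⇒ W
n=8: can move to 1, which is L ⇒ W
n=9: can move to 6, which is L ⇒ W
n=10: can move to 2, which is L ⇒ W
From 10, the L positions reachable in one move are: 2.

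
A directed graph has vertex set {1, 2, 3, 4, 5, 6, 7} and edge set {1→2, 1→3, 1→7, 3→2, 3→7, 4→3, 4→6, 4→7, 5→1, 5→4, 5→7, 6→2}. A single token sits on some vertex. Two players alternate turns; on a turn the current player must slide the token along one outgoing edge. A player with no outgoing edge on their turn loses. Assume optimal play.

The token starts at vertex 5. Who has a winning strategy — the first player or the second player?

The first player wins.

Positions with no move are L. A position that does have a move is losing for the player to move precisely when every available move leads to a winning position for the opponent. Fill in the labels:
Every edge goes from a vertex to one that appears earlier in the order 7, 2, 3, 1, 6, 4, 5, so processing vertices in that order labels each vertex after all of its successors.
7: no outgoing edge → L
2: no outgoing edge → L
3: reaches L-position 2 → W
1: reaches L-position 2 → W
6: reaches L-position 2 → W
4: reaches L-position 7 → W
5: reaches L-position 7 → W
The starting position 5 is W: the player to move should move to 7, handing over an L position.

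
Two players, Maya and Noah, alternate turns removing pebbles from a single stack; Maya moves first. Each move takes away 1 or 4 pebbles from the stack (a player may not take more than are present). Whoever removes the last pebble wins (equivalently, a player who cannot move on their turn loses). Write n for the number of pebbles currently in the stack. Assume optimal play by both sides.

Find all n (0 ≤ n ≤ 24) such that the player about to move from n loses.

0, 2, 5, 7, 10, 12, 15, 17, 20, 22

Work bottom-up. With no move the player to move loses. Otherwise the position is W if at least one move leads to an L position for the opponent, and L if every move leads to a W.
n=0: no move → L
n=1: W (go to 0, an L position)
n=2: L (sole option 1(W) is W)
n=3: W (go to 2, an L position)
n=4: W (go to 0, an L position)
n=5: L (options 4(W), 1(W) are all W)
n=6: W (go to 5, an L position)
n=7: L (options 6(W), 3(W) are all W)
n=8: W (go to 7, an L position)
n=9: W (go to 5, an L position)
n=10: L (options 9(W), 6(W) are all W)
n=11: W (go to 10, an L position)
n=12: L (options 11(W), 8(W) are all W)
n=13: W (go to 12, an L position)
n=14: W (go to 10, an L position)
n=15: L (options 14(W), 11(W) are all W)
n=16: W (go to 15, an L position)
n=17: L (options 16(W), 13(W) are all W)
n=18: W (go to 17, an L position)
n=19: W (go to 15, an L position)
n=20: L (options 19(W), 16(W) are all W)
n=21: W (go to 20, an L position)
n=22: L (options 21(W), 18(W) are all W)
n=23: W (go to 22, an L position)
n=24: W (go to 20, an L position)
The losing starting values of n are exactly the entries labelled L in this table (10 of them).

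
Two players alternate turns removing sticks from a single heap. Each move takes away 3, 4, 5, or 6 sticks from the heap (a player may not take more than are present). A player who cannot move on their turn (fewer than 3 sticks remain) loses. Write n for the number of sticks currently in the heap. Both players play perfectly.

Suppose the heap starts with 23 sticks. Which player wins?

Work bottom-up. With no move the player to move loses. Otherwise the position is W if at least one move leads to an L position for the opponent, and L if every move leads to a W.
n=0: no move → L
n=1: no move → L
n=2: no move → L
n=3: reaches L-position 0 → W
n=4: reaches L-position 1 → W
n=5: reaches L-position 2 → W
n=6: reaches L-position 2 → W
n=7: reaches L-position 2 → W
n=8: reaches L-position 2 → W
n=9: only reaches 6(W), 5(W), 4(W), 3(W), all W → L
n=10: only reaches 7(W), 6(W), 5(W), 4(W), all W → L
n=11: only reaches 8(W), 7(W), 6(W), 5(W), all W → L
n=12: reaches L-position 9 → W
n=13: reaches L-position 10 → W
n=14: reaches L-position 11 → W
n=15: reaches L-position 11 → W
n=16: reaches L-position 11 → W
n=17: reaches L-position 11 → W
n=18: only reaches 15(W), 14(W), 13(W), 12(W), all W → L
n=19: only reaches 16(W), 15(W), 14(W), 13(W), all W → L
n=20: only reaches 17(W), 16(W), 15(W), 14(W), all W → L
n=21: reaches L-position 18 → W
n=22: reaches L-position 19 → W
n=23: reaches L-position 20 → W
From 23 the player to move can remove 3, leaving 20, reaching an L position.

The first player wins.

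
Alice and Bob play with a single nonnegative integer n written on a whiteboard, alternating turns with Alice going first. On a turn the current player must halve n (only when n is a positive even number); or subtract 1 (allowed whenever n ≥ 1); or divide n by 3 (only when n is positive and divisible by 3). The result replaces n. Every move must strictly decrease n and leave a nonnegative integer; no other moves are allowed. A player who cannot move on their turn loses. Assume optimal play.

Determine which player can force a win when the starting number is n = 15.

Alice wins.

Build the W/L table. Terminal = L. A non-terminal position is W if it has a move to some L; otherwise it is L.
n=0: no move → L
n=1: →0(L), so W
n=2: →1(W) only, which is W, so L
n=3: →2(L), so W
n=4: →2(L), so W
n=5: →4(W) only, which is W, so L
n=6: →2(L), so W
n=7: →6(W) only, which is W, so L
n=8: →7(L), so W
n=9: →3(W), 8(W) — all W, so L
n=10: →5(L), so W
n=11: →10(W) only, which is W, so L
n=12: →11(L), so W
n=13: →12(W) only, which is W, so L
n=14: →7(L), so W
n=15: →5(L), so W
From 15 Alice can move to 5, reaching an L position.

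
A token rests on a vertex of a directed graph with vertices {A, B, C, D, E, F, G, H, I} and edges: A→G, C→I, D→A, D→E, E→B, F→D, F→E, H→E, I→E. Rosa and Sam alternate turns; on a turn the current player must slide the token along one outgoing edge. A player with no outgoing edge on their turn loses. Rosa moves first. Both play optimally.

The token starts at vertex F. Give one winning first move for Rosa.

Work bottom-up. With no move the player to move loses. Otherwise the position is W if at least one move leads to an L position for the opponent, and L if every move leads to a W.
Every edge goes from a vertex to one that appears earlier in the order B, G, E, A, D, I, H, C, F, so processing vertices in that order labels each vertex after all of its successors.
B: no outgoing edge → L
G: no outgoing edge → L
E: can move to B, which is L ⇒ W
A: can move to G, which is L ⇒ W
D: moves to A(W), E(W); every one is W ⇒ L
I: the only move is to E(W), a W ⇒ L
H: the only move is to E(W), a W ⇒ L
C: can move to I, which is L ⇒ W
F: can move to D, which is L ⇒ W
From F, the L positions reachable in one move are: D.

Move to D.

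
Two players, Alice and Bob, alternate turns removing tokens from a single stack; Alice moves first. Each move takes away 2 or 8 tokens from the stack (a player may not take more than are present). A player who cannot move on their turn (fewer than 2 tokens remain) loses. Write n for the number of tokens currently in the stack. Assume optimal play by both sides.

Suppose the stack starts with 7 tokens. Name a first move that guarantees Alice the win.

Remove 2, leaving 5.

Classify positions by backward induction: terminal positions (no move available) are L. From any other position, the mover wins iff some move reaches an L.
n=0: no move → L
n=1: no move → L
n=2: W (go to 0, an L position)
n=3: W (go to 1, an L position)
n=4: L (sole option 2(W) is W)
n=5: L (sole option 3(W) is W)
n=6: W (go to 4, an L position)
n=7: W (go to 5, an L position)
From 7, the L positions reachable in one move are: 5.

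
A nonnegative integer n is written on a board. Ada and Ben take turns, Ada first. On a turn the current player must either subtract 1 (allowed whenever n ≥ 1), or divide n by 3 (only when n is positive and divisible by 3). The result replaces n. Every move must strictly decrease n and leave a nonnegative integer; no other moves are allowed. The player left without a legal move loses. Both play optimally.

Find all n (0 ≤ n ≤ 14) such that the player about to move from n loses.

Compute win/loss labels from the base case upward. A position with no move is L. Any other position is W if it can reach an L in one move, else L.
n=0: no move → L
n=1: W (go to 0, an L position)
n=2: L (sole option 1(W) is W)
n=3: W (go to 2, an L position)
n=4: L (sole option 3(W) is W)
n=5: W (go to 4, an L position)
n=6: W (go to 2, an L position)
n=7: L (sole option 6(W) is W)
n=8: W (go to 7, an L position)
n=9: L (options 3(W), 8(W) are all W)
n=10: W (go to 9, an L position)
n=11: L (sole option 10(W) is W)
n=12: W (go to 4, an L position)
n=13: L (sole option 12(W) is W)
n=14: W (go to 13, an L position)
Reading off the rows marked L gives the requested list; there are 7 such values of n.

0, 2, 4, 7, 9, 11, 13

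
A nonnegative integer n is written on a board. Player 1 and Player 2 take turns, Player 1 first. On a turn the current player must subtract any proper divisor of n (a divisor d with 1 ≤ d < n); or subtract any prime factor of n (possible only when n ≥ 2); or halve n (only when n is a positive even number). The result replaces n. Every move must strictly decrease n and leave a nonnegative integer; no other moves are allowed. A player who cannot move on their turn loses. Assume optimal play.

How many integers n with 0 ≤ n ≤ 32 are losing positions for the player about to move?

Build the W/L table. Terminal = L. A non-terminal position is W if it has a move to some L; otherwise it is L.
n=0: no move → L
n=1: no move → L
n=2: →0(L), so W
n=3: →0(L), so W
n=4: →2(W), 3(W) — all W, so L
n=5: →0(L), so W
n=6: →4(L), so W
n=7: →0(L), so W
n=8: →4(L), so W
n=9: →6(W), 8(W) — all W, so L
n=10: →9(L), so W
n=11: →0(L), so W
n=12: →9(L), so W
n=13: →0(L), so W
n=14: →7(W), 12(W), 13(W) — all W, so L
n=15: →14(L), so W
n=16: →14(L), so W
n=17: →0(L), so W
n=18: →9(L), so W
n=19: →0(L), so W
n=20: →10(W), 15(W), 16(W), 18(W), 19(W) — all W, so L
n=21: →14(L), so W
n=22: →20(L), so W
n=23: →0(L), so W
n=24: →20(L), so W
n=25: →20(L), so W
n=26: →13(W), 24(W), 25(W) — all W, so L
n=27: →26(L), so W
n=28: →14(L), so W
n=29: →0(L), so W
n=30: →20(L), so W
n=31: →0(L), so W
n=32: →16(W), 24(W), 28(W), 30(W), 31(W) — all W, so L
L entries with 0 ≤ n ≤ 32: n = 0, 1, 4, 9, 14, 20, 26, 32; that makes 8.

8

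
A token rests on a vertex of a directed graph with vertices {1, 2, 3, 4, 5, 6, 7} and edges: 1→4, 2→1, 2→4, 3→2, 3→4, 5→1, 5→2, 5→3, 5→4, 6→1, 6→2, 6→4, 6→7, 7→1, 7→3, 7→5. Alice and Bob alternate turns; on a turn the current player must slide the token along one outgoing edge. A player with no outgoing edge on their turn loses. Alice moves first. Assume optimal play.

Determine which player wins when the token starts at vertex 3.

Alice wins.

Work bottom-up. With no move the player to move loses. Otherwise the position is W if at least one move leads to an L position for the opponent, and L if every move leads to a W.
Every edge goes from a vertex to one that appears earlier in the order 4, 1, 2, 3, 5, 7, 6, so processing vertices in that order labels each vertex after all of its successors.
4: no outgoing edge → L
1: reaches L-position 4 → W
2: reaches L-position 4 → W
3: reaches L-position 4 → W
5: reaches L-position 4 → W
7: only reaches 5(W), 3(W), 1(W), all W → L
6: reaches L-position 7 → W
From 3 Alice can move to 4, reaching an L position.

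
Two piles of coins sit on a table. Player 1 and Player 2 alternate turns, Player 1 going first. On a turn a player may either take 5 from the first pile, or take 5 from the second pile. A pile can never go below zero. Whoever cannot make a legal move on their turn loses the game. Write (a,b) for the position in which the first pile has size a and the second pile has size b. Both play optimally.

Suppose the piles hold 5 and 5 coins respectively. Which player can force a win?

Player 2 wins.

Classify positions by backward induction: terminal positions (no move available) are L. From any other position, the mover wins iff some move reaches an L.
No move ever increases a pile, so every position that can arise here has a ≤ 5 and b ≤ 5; it is enough to label the cells with 0 ≤ a ≤ 5 and 0 ≤ b ≤ 5.
Every move lowers a or b (never raises either), so fill the grid row by row in increasing a, and left to right within a row: each cell's successors are then already labelled.
      b=0  b=1  b=2  b=3  b=4  b=5
a=0:    L    L    L    L    L    W
a=1:    L    L    L    L    L    W
a=2:    L    L    L    L    L    W
a=3:    L    L    L    L    L    W
a=4:    L    L    L    L    L    W
a=5:    W    W    W    W    W    L
Cells with no legal move (terminal, hence L): (0,0), (0,1), (0,2), (0,3), (0,4), (1,0), (1,1), (1,2), (1,3), (1,4), (2,0), (2,1), (2,2), (2,3), (2,4), (3,0), (3,1), (3,2), (3,3), (3,4), (4,0), (4,1), (4,2), (4,3), (4,4).
The remaining L cells, each justified by listing all of its moves:
(5,5): only reaches (0,5)(W), (5,0)(W), all W → L
Every other cell has at least one move into one of the L cells above, so it is W.
The starting position (5,5) is L: whatever Player 1 does, the opponent receives a W position.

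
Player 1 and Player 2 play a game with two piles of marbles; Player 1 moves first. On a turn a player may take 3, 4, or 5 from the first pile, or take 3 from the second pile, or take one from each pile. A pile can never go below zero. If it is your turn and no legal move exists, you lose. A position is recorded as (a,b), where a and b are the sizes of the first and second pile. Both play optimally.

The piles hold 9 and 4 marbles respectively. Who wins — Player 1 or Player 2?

Player 2 wins.

Use the standard recursion: the mover loses at a terminal position; elsewhere, the mover wins exactly when some move hands the opponent an L position.
No move ever increases a pile, so every position that can arise here has a ≤ 9 and b ≤ 4; it is enough to label the cells with 0 ≤ a ≤ 9 and 0 ≤ b ≤ 4.
Every move lowers a or b (never raises either), so fill the grid row by row in increasing a, and left to right within a row: each cell's successors are then already labelled.
      b=0  b=1  b=2  b=3  b=4
a=0:    L    L    L    W    W
a=1:    L    W    W    W    L
a=2:    L    W    L    W    L
a=3:    W    W    W    W    L
a=4:    W    W    W    L    W
a=5:    W    W    W    L    W
a=6:    W    L    W    L    W
a=7:    W    L    W    W    W
a=8:    L    L    W    W    W
a=9:    L    W    W    W    L
Cells with no legal move (terminal, hence L): (0,0), (0,1), (0,2), (1,0), (2,0).
The remaining L cells, each justified by listing all of its moves:
(1,4): only reaches (1,1)(W), (0,3)(W), all W → L
(2,2): only reaches (1,1)(W), which is W → L
(2,4): only reaches (2,1)(W), (1,3)(W), all W → L
(3,4): only reaches (0,4)(W), (3,1)(W), (2,3)(W), all W → L
(4,3): only reaches (1,3)(W), (0,3)(W), (4,0)(W), (3,2)(W), all W → L
(5,3): only reaches (2,3)(W), (1,3)(W), (0,3)(W), (5,0)(W), (4,2)(W), all W → L
(6,1): only reaches (3,1)(W), (2,1)(W), (1,1)(W), (5,0)(W), all W → L
(6,3): only reaches (3,3)(W), (2,3)(W), (1,3)(W), (6,0)(W), (5,2)(W), all W → L
(7,1): only reaches (4,1)(W), (3,1)(W), (2,1)(W), (6,0)(W), all W → L
(8,0): only reaches (5,0)(W), (4,0)(W), (3,0)(W), all W → L
(8,1): only reaches (5,1)(W), (4,1)(W), (3,1)(W), (7,0)(W), all W → L
(9,0): only reaches (6,0)(W), (5,0)(W), (4,0)(W), all W → L
(9,4): only reaches (6,4)(W), (5,4)(W), (4,4)(W), (9,1)(W), (8,3)(W), all W → L
Every other cell has at least one move into one of the L cells above, so it is W.
Every move from (9,4) reaches a W position, so the mover loses.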